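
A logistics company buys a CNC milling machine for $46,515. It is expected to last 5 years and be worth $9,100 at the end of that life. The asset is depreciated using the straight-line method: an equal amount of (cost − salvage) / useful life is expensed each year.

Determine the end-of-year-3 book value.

Depreciable base = $46,515 − $9,100 = $37,415.
Annual expense = $37,415 / 5 = $7,483.
End of year 1: book value $39,032.
End of year 2: book value $31,549.
End of year 3: book value $24,066.

$24,066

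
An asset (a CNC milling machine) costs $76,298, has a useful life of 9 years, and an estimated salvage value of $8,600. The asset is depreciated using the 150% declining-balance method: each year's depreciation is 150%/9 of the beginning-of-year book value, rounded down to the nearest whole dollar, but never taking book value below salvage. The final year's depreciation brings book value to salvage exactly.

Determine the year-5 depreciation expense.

$6,132

Depreciable base = $76,298 − $8,600 = $67,698.
Year 1: ⌊$76,298 × 150%/9⌋ = $12,716. Book value $63,582.
Year 2: ⌊$63,582 × 150%/9⌋ = $10,597. Book value $52,985.
Year 3: ⌊$52,985 × 150%/9⌋ = $8,830. Book value $44,155.
Year 4: ⌊$44,155 × 150%/9⌋ = $7,359. Book value $36,796.
Year 5: ⌊$36,796 × 150%/9⌋ = $6,132. Book value $30,664.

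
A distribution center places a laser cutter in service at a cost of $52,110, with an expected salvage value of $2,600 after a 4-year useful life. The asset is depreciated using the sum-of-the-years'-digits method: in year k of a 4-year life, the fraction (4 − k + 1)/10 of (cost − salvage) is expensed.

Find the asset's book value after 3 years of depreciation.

$7,551

Depreciable base = $52,110 − $2,600 = $49,510.
Sum of the years' digits = 4+3+2+1 = 10.
Year 1: $49,510 × 4/10 = $19,804. Book value $32,306.
Year 2: $49,510 × 3/10 = $14,853. Book value $17,453.
Year 3: $49,510 × 2/10 = $9,902. Book value $7,551.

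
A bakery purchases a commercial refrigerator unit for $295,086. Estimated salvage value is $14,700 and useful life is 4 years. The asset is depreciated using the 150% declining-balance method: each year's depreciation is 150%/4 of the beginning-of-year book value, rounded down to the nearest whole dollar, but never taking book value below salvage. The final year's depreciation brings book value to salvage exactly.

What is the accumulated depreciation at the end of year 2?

$179,817

Depreciable base = $295,086 − $14,700 = $280,386.
Year 1: ⌊$295,086 × 150%/4⌋ = $110,657. Book value $184,429.
Year 2: ⌊$184,429 × 150%/4⌋ = $69,160. Book value $115,269.
Accumulated through year 2 = $295,086 − $115,269 = $179,817.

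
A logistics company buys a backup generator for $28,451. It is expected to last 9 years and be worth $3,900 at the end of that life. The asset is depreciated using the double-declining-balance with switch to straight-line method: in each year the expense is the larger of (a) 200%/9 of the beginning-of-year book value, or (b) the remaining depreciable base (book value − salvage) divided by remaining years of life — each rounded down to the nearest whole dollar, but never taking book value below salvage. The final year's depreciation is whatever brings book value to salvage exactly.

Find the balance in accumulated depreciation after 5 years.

$20,352

Depreciable base = $28,451 − $3,900 = $24,551.
Year 1: DB = ⌊$28,451 × 200%/9⌋ = $6,322; SL = ⌊$24,551/9⌋ = $2,727 → take DB $6,322. Book value $22,129.
Year 2: DB = ⌊$22,129 × 200%/9⌋ = $4,917; SL = ⌊$18,229/8⌋ = $2,278 → take DB $4,917. Book value $17,212.
Year 3: DB = ⌊$17,212 × 200%/9⌋ = $3,824; SL = ⌊$13,312/7⌋ = $1,901 → take DB $3,824. Book value $13,388.
Year 4: DB = ⌊$13,388 × 200%/9⌋ = $2,975; SL = ⌊$9,488/6⌋ = $1,581 → take DB $2,975. Book value $10,413.
Year 5: DB = ⌊$10,413 × 200%/9⌋ = $2,314; SL = ⌊$6,513/5⌋ = $1,302 → take DB $2,314. Book value $8,099.
Accumulated through year 5 = $28,451 − $8,099 = $20,352.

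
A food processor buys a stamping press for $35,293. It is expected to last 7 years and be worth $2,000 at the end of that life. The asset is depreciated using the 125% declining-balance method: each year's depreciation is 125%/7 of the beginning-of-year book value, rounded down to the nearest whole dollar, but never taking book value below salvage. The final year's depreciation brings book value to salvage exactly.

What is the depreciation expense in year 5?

$2,869

Depreciable base = $35,293 − $2,000 = $33,293.
Year 1: ⌊$35,293 × 125%/7⌋ = $6,302. Book value $28,991.
Year 2: ⌊$28,991 × 125%/7⌋ = $5,176. Book value $23,815.
Year 3: ⌊$23,815 × 125%/7⌋ = $4,252. Book value $19,563.
Year 4: ⌊$19,563 × 125%/7⌋ = $3,493. Book value $16,070.
Year 5: ⌊$16,070 × 125%/7⌋ = $2,869. Book value $13,201.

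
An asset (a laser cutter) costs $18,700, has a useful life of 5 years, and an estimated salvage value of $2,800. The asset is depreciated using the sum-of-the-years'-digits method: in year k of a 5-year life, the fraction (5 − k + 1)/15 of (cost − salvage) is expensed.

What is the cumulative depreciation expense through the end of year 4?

Depreciable base = $18,700 − $2,800 = $15,900.
Sum of the years' digits = 5+4+3+2+1 = 15.
Year 1: $15,900 × 5/15 = $5,300. Book value $13,400.
Year 2: $15,900 × 4/15 = $4,240. Book value $9,160.
Year 3: $15,900 × 3/15 = $3,180. Book value $5,980.
Year 4: $15,900 × 2/15 = $2,120. Book value $3,860.
Accumulated through year 4 = $18,700 − $3,860 = $14,840.

$14,840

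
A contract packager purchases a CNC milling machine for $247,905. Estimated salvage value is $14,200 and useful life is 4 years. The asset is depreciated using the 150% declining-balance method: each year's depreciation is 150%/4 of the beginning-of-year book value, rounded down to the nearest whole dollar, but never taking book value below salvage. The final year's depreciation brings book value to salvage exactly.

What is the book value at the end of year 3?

Depreciable base = $247,905 − $14,200 = $233,705.
Year 1: ⌊$247,905 × 150%/4⌋ = $92,964. Book value $154,941.
Year 2: ⌊$154,941 × 150%/4⌋ = $58,102. Book value $96,839.
Year 3: ⌊$96,839 × 150%/4⌋ = $36,314. Book value $60,525.

$60,525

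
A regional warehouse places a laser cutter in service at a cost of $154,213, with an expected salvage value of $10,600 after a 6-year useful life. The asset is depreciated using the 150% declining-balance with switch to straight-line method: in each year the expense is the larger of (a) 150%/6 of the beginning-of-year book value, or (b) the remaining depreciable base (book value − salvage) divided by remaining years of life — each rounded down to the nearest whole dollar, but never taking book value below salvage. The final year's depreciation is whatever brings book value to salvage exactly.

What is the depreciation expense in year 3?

$21,686

Depreciable base = $154,213 − $10,600 = $143,613.
Year 1: DB = ⌊$154,213 × 150%/6⌋ = $38,553; SL = ⌊$143,613/6⌋ = $23,935 → take DB $38,553. Book value $115,660.
Year 2: DB = ⌊$115,660 × 150%/6⌋ = $28,915; SL = ⌊$105,060/5⌋ = $21,012 → take DB $28,915. Book value $86,745.
Year 3: DB = ⌊$86,745 × 150%/6⌋ = $21,686; SL = ⌊$76,145/4⌋ = $19,036 → take DB $21,686. Book value $65,059.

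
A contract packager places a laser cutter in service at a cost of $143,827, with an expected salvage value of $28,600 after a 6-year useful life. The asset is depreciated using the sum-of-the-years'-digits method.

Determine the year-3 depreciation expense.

Depreciable base = $143,827 − $28,600 = $115,227.
Sum of the years' digits = 6+5+4+3+2+1 = 21.
Year 1: $115,227 × 6/21 = $32,922. Book value $110,905.
Year 2: $115,227 × 5/21 = $27,435. Book value $83,470.
Year 3: $115,227 × 4/21 = $21,948. Book value $61,522.

$21,948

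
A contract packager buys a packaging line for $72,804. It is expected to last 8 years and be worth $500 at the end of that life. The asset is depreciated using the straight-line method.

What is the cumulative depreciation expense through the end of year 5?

$45,190

Depreciable base = $72,804 − $500 = $72,304.
Annual expense = $72,304 / 8 = $9,038.
End of year 1: book value $63,766.
End of year 2: book value $54,728.
End of year 3: book value $45,690.
End of year 4: book value $36,652.
End of year 5: book value $27,614.
Accumulated through year 5 = $72,804 − $27,614 = $45,190.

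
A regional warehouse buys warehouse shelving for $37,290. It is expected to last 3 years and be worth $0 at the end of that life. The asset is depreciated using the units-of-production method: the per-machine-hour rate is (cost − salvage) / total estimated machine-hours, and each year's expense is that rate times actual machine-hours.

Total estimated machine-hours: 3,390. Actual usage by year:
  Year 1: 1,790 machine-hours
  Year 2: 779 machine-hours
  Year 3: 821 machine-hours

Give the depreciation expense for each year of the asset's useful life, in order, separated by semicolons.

$19,690; $8,569; $9,031

Depreciable base = $37,290 − $0 = $37,290.
Rate = $37,290 / 3,390 machine-hours = $11 per machine-hour.
Year 1: 1,790 × $11 = $19,690. Book value $17,600.
Year 2: 779 × $11 = $8,569. Book value $9,031.
Year 3: 821 × $11 = $9,031. Book value $0.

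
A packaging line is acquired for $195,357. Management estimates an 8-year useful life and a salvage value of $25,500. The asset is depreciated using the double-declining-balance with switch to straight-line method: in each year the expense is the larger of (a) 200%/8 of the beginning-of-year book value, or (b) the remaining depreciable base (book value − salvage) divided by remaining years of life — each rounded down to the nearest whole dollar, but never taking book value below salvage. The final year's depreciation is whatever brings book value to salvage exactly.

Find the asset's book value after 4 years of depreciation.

Depreciable base = $195,357 − $25,500 = $169,857.
Year 1: DB = ⌊$195,357 × 200%/8⌋ = $48,839; SL = ⌊$169,857/8⌋ = $21,232 → take DB $48,839. Book value $146,518.
Year 2: DB = ⌊$146,518 × 200%/8⌋ = $36,629; SL = ⌊$121,018/7⌋ = $17,288 → take DB $36,629. Book value $109,889.
Year 3: DB = ⌊$109,889 × 200%/8⌋ = $27,472; SL = ⌊$84,389/6⌋ = $14,064 → take DB $27,472. Book value $82,417.
Year 4: DB = ⌊$82,417 × 200%/8⌋ = $20,604; SL = ⌊$56,917/5⌋ = $11,383 → take DB $20,604. Book value $61,813.

$61,813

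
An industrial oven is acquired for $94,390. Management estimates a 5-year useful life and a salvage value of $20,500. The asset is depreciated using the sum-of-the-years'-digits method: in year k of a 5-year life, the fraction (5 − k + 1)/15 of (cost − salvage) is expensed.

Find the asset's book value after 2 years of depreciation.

$50,056

Depreciable base = $94,390 − $20,500 = $73,890.
Sum of the years' digits = 5+4+3+2+1 = 15.
Year 1: $73,890 × 5/15 = $24,630. Book value $69,760.
Year 2: $73,890 × 4/15 = $19,704. Book value $50,056.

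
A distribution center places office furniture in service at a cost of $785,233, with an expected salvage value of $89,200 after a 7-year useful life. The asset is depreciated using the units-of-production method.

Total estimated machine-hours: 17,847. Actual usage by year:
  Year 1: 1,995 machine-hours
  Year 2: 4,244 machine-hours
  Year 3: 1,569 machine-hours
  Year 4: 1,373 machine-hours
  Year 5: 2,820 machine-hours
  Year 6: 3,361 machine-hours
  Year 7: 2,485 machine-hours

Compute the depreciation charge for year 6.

$131,079

Depreciable base = $785,233 − $89,200 = $696,033.
Rate = $696,033 / 17,847 machine-hours = $39 per machine-hour.
Year 1: 1,995 × $39 = $77,805. Book value $707,428.
Year 2: 4,244 × $39 = $165,516. Book value $541,912.
Year 3: 1,569 × $39 = $61,191. Book value $480,721.
Year 4: 1,373 × $39 = $53,547. Book value $427,174.
Year 5: 2,820 × $39 = $109,980. Book value $317,194.
Year 6: 3,361 × $39 = $131,079. Book value $186,115.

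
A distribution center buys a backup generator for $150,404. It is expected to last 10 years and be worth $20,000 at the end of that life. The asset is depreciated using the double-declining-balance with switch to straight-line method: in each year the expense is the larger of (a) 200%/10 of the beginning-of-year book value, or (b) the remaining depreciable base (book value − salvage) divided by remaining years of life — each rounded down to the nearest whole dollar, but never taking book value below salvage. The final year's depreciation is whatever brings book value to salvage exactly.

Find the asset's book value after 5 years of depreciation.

$49,286

Depreciable base = $150,404 − $20,000 = $130,404.
Year 1: DB = ⌊$150,404 × 200%/10⌋ = $30,080; SL = ⌊$130,404/10⌋ = $13,040 → take DB $30,080. Book value $120,324.
Year 2: DB = ⌊$120,324 × 200%/10⌋ = $24,064; SL = ⌊$100,324/9⌋ = $11,147 → take DB $24,064. Book value $96,260.
Year 3: DB = ⌊$96,260 × 200%/10⌋ = $19,252; SL = ⌊$76,260/8⌋ = $9,532 → take DB $19,252. Book value $77,008.
Year 4: DB = ⌊$77,008 × 200%/10⌋ = $15,401; SL = ⌊$57,008/7⌋ = $8,144 → take DB $15,401. Book value $61,607.
Year 5: DB = ⌊$61,607 × 200%/10⌋ = $12,321; SL = ⌊$41,607/6⌋ = $6,934 → take DB $12,321. Book value $49,286.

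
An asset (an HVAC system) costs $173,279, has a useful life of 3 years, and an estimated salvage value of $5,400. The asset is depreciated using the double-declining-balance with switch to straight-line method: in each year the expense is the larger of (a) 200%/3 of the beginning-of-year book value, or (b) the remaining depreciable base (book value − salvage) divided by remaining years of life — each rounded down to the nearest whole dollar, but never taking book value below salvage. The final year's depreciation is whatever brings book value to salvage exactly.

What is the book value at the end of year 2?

$19,254

Depreciable base = $173,279 − $5,400 = $167,879.
Year 1: DB = ⌊$173,279 × 200%/3⌋ = $115,519; SL = ⌊$167,879/3⌋ = $55,959 → take DB $115,519. Book value $57,760.
Year 2: DB = ⌊$57,760 × 200%/3⌋ = $38,506; SL = ⌊$52,360/2⌋ = $26,180 → take DB $38,506. Book value $19,254.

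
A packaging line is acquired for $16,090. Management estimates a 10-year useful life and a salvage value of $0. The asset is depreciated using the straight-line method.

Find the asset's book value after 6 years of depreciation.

Depreciable base = $16,090 − $0 = $16,090.
Annual expense = $16,090 / 10 = $1,609.
End of year 1: book value $14,481.
End of year 2: book value $12,872.
End of year 3: book value $11,263.
End of year 4: book value $9,654.
End of year 5: book value $8,045.
End of year 6: book value $6,436.

$6,436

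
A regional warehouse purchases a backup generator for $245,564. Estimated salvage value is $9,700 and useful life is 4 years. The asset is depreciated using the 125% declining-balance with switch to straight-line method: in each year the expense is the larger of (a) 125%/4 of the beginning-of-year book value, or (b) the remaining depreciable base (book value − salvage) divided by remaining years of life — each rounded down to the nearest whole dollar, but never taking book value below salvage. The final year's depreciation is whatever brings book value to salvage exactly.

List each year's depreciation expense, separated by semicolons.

$76,738; $53,042; $53,042; $53,042

Depreciable base = $245,564 − $9,700 = $235,864.
Year 1: DB = ⌊$245,564 × 125%/4⌋ = $76,738; SL = ⌊$235,864/4⌋ = $58,966 → take DB $76,738. Book value $168,826.
Year 2: DB = ⌊$168,826 × 125%/4⌋ = $52,758; SL = ⌊$159,126/3⌋ = $53,042 → take SL $53,042. Book value $115,784.
Year 3: DB = ⌊$115,784 × 125%/4⌋ = $36,182; SL = ⌊$106,084/2⌋ = $53,042 → take SL $53,042. Book value $62,742.
Year 4 (final): $62,742 − $9,700 = $53,042. Book value $9,700.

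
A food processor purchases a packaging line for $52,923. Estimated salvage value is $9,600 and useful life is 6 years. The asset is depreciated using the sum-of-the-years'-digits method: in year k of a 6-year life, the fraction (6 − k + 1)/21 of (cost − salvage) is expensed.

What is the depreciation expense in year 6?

Depreciable base = $52,923 − $9,600 = $43,323.
Sum of the years' digits = 6+5+4+3+2+1 = 21.
Year 1: $43,323 × 6/21 = $12,378. Book value $40,545.
Year 2: $43,323 × 5/21 = $10,315. Book value $30,230.
Year 3: $43,323 × 4/21 = $8,252. Book value $21,978.
Year 4: $43,323 × 3/21 = $6,189. Book value $15,789.
Year 5: $43,323 × 2/21 = $4,126. Book value $11,663.
Year 6: $43,323 × 1/21 = $2,063. Book value $9,600.

$2,063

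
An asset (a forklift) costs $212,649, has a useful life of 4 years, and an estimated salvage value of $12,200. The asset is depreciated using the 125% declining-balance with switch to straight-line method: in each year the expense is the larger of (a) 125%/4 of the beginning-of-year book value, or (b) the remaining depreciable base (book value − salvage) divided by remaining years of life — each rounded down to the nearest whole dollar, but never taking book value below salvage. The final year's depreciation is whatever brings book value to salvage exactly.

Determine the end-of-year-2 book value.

$100,511

Depreciable base = $212,649 − $12,200 = $200,449.
Year 1: DB = ⌊$212,649 × 125%/4⌋ = $66,452; SL = ⌊$200,449/4⌋ = $50,112 → take DB $66,452. Book value $146,197.
Year 2: DB = ⌊$146,197 × 125%/4⌋ = $45,686; SL = ⌊$133,997/3⌋ = $44,665 → take DB $45,686. Book value $100,511.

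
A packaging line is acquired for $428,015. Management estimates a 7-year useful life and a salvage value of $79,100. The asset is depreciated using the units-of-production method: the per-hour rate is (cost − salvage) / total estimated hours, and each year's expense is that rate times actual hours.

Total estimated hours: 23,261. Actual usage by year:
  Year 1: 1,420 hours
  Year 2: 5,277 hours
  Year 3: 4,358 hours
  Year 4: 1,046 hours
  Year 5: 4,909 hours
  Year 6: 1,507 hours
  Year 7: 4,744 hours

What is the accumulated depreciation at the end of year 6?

Depreciable base = $428,015 − $79,100 = $348,915.
Rate = $348,915 / 23,261 hours = $15 per hour.
Year 1: 1,420 × $15 = $21,300. Book value $406,715.
Year 2: 5,277 × $15 = $79,155. Book value $327,560.
Year 3: 4,358 × $15 = $65,370. Book value $262,190.
Year 4: 1,046 × $15 = $15,690. Book value $246,500.
Year 5: 4,909 × $15 = $73,635. Book value $172,865.
Year 6: 1,507 × $15 = $22,605. Book value $150,260.
Accumulated through year 6 = $428,015 − $150,260 = $277,755.

$277,755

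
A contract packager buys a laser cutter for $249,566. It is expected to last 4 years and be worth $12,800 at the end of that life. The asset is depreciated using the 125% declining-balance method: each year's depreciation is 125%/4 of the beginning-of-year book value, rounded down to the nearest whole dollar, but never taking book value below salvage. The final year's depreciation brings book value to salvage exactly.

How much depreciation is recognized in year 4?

Depreciable base = $249,566 − $12,800 = $236,766.
Year 1: ⌊$249,566 × 125%/4⌋ = $77,989. Book value $171,577.
Year 2: ⌊$171,577 × 125%/4⌋ = $53,617. Book value $117,960.
Year 3: ⌊$117,960 × 125%/4⌋ = $36,862. Book value $81,098.
Year 4 (final): $81,098 − $12,800 = $68,298. Book value $12,800.

$68,298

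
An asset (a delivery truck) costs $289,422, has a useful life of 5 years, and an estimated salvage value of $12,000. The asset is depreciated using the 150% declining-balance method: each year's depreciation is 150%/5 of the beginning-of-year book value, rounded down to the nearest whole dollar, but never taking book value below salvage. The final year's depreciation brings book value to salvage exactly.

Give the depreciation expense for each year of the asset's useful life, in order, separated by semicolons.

Depreciable base = $289,422 − $12,000 = $277,422.
Year 1: ⌊$289,422 × 150%/5⌋ = $86,826. Book value $202,596.
Year 2: ⌊$202,596 × 150%/5⌋ = $60,778. Book value $141,818.
Year 3: ⌊$141,818 × 150%/5⌋ = $42,545. Book value $99,273.
Year 4: ⌊$99,273 × 150%/5⌋ = $29,781. Book value $69,492.
Year 5 (final): $69,492 − $12,000 = $57,492. Book value $12,000.

$86,826; $60,778; $42,545; $29,781; $57,492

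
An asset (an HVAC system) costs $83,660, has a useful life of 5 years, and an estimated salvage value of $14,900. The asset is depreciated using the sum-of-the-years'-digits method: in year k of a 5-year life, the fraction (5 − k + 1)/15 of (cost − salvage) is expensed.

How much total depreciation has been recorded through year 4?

$64,176

Depreciable base = $83,660 − $14,900 = $68,760.
Sum of the years' digits = 5+4+3+2+1 = 15.
Year 1: $68,760 × 5/15 = $22,920. Book value $60,740.
Year 2: $68,760 × 4/15 = $18,336. Book value $42,404.
Year 3: $68,760 × 3/15 = $13,752. Book value $28,652.
Year 4: $68,760 × 2/15 = $9,168. Book value $19,484.
Accumulated through year 4 = $83,660 − $19,484 = $64,176.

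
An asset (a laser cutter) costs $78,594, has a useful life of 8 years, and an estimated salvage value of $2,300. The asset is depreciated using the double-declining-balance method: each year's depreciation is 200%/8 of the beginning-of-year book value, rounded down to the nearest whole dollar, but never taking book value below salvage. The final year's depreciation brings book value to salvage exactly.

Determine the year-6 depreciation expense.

$4,663

Depreciable base = $78,594 − $2,300 = $76,294.
Year 1: ⌊$78,594 × 200%/8⌋ = $19,648. Book value $58,946.
Year 2: ⌊$58,946 × 200%/8⌋ = $14,736. Book value $44,210.
Year 3: ⌊$44,210 × 200%/8⌋ = $11,052. Book value $33,158.
Year 4: ⌊$33,158 × 200%/8⌋ = $8,289. Book value $24,869.
Year 5: ⌊$24,869 × 200%/8⌋ = $6,217. Book value $18,652.
Year 6: ⌊$18,652 × 200%/8⌋ = $4,663. Book value $13,989.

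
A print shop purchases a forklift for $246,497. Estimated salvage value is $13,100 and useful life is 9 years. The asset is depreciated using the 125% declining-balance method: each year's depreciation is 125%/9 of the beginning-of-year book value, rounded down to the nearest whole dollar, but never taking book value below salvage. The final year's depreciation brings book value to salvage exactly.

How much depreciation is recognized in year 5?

Depreciable base = $246,497 − $13,100 = $233,397.
Year 1: ⌊$246,497 × 125%/9⌋ = $34,235. Book value $212,262.
Year 2: ⌊$212,262 × 125%/9⌋ = $29,480. Book value $182,782.
Year 3: ⌊$182,782 × 125%/9⌋ = $25,386. Book value $157,396.
Year 4: ⌊$157,396 × 125%/9⌋ = $21,860. Book value $135,536.
Year 5: ⌊$135,536 × 125%/9⌋ = $18,824. Book value $116,712.

$18,824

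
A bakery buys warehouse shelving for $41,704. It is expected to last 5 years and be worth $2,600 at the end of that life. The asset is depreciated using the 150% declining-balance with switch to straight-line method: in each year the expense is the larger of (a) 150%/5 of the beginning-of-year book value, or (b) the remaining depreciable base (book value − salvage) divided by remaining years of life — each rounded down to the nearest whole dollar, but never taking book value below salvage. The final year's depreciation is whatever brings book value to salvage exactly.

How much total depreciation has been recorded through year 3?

Depreciable base = $41,704 − $2,600 = $39,104.
Year 1: DB = ⌊$41,704 × 150%/5⌋ = $12,511; SL = ⌊$39,104/5⌋ = $7,820 → take DB $12,511. Book value $29,193.
Year 2: DB = ⌊$29,193 × 150%/5⌋ = $8,757; SL = ⌊$26,593/4⌋ = $6,648 → take DB $8,757. Book value $20,436.
Year 3: DB = ⌊$20,436 × 150%/5⌋ = $6,130; SL = ⌊$17,836/3⌋ = $5,945 → take DB $6,130. Book value $14,306.
Accumulated through year 3 = $41,704 − $14,306 = $27,398.

$27,398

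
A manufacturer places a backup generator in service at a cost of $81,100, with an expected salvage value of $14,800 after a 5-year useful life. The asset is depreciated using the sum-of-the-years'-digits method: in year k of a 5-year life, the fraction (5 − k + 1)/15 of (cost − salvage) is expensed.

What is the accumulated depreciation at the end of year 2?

Depreciable base = $81,100 − $14,800 = $66,300.
Sum of the years' digits = 5+4+3+2+1 = 15.
Year 1: $66,300 × 5/15 = $22,100. Book value $59,000.
Year 2: $66,300 × 4/15 = $17,680. Book value $41,320.
Accumulated through year 2 = $81,100 − $41,320 = $39,780.

$39,780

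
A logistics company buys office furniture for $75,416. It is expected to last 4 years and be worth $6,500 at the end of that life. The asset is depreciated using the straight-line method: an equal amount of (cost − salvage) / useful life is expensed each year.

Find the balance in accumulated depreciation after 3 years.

Depreciable base = $75,416 − $6,500 = $68,916.
Annual expense = $68,916 / 4 = $17,229.
End of year 1: book value $58,187.
End of year 2: book value $40,958.
End of year 3: book value $23,729.
Accumulated through year 3 = $75,416 − $23,729 = $51,687.

$51,687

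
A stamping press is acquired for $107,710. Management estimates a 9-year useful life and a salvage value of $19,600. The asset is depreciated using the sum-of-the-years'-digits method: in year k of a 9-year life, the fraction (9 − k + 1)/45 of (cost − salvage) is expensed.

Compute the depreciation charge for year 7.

Depreciable base = $107,710 − $19,600 = $88,110.
Sum of the years' digits = 9+8+7+6+5+4+3+2+1 = 45.
Year 1: $88,110 × 9/45 = $17,622. Book value $90,088.
Year 2: $88,110 × 8/45 = $15,664. Book value $74,424.
Year 3: $88,110 × 7/45 = $13,706. Book value $60,718.
Year 4: $88,110 × 6/45 = $11,748. Book value $48,970.
Year 5: $88,110 × 5/45 = $9,790. Book value $39,180.
Year 6: $88,110 × 4/45 = $7,832. Book value $31,348.
Year 7: $88,110 × 3/45 = $5,874. Book value $25,474.

$5,874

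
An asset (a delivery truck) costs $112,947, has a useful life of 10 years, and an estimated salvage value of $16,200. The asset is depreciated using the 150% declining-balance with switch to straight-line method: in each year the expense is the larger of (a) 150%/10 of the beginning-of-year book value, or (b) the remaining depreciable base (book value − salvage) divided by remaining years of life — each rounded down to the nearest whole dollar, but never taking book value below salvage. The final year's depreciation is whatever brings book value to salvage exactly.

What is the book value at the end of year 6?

$42,600

Depreciable base = $112,947 − $16,200 = $96,747.
Year 1: DB = ⌊$112,947 × 150%/10⌋ = $16,942; SL = ⌊$96,747/10⌋ = $9,674 → take DB $16,942. Book value $96,005.
Year 2: DB = ⌊$96,005 × 150%/10⌋ = $14,400; SL = ⌊$79,805/9⌋ = $8,867 → take DB $14,400. Book value $81,605.
Year 3: DB = ⌊$81,605 × 150%/10⌋ = $12,240; SL = ⌊$65,405/8⌋ = $8,175 → take DB $12,240. Book value $69,365.
Year 4: DB = ⌊$69,365 × 150%/10⌋ = $10,404; SL = ⌊$53,165/7⌋ = $7,595 → take DB $10,404. Book value $58,961.
Year 5: DB = ⌊$58,961 × 150%/10⌋ = $8,844; SL = ⌊$42,761/6⌋ = $7,126 → take DB $8,844. Book value $50,117.
Year 6: DB = ⌊$50,117 × 150%/10⌋ = $7,517; SL = ⌊$33,917/5⌋ = $6,783 → take DB $7,517. Book value $42,600.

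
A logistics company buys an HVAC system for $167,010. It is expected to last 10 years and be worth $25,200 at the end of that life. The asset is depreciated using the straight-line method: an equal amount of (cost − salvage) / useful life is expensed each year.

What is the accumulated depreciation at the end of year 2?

Depreciable base = $167,010 − $25,200 = $141,810.
Annual expense = $141,810 / 10 = $14,181.
End of year 1: book value $152,829.
End of year 2: book value $138,648.
Accumulated through year 2 = $167,010 − $138,648 = $28,362.

$28,362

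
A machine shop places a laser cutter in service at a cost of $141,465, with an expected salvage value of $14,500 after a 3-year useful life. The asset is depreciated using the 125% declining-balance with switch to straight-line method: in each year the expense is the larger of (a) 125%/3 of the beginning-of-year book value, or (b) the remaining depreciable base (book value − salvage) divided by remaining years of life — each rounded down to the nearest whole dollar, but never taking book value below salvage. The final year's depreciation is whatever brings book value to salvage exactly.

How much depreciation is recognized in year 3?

$33,638

Depreciable base = $141,465 − $14,500 = $126,965.
Year 1: DB = ⌊$141,465 × 125%/3⌋ = $58,943; SL = ⌊$126,965/3⌋ = $42,321 → take DB $58,943. Book value $82,522.
Year 2: DB = ⌊$82,522 × 125%/3⌋ = $34,384; SL = ⌊$68,022/2⌋ = $34,011 → take DB $34,384. Book value $48,138.
Year 3 (final): $48,138 − $14,500 = $33,638. Book value $14,500.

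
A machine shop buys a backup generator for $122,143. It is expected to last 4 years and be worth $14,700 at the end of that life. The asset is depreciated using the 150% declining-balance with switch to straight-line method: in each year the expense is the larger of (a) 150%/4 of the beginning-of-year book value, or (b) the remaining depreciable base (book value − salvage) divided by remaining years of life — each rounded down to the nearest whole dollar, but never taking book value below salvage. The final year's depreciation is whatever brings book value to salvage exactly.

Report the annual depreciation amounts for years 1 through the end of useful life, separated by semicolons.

Depreciable base = $122,143 − $14,700 = $107,443.
Year 1: DB = ⌊$122,143 × 150%/4⌋ = $45,803; SL = ⌊$107,443/4⌋ = $26,860 → take DB $45,803. Book value $76,340.
Year 2: DB = ⌊$76,340 × 150%/4⌋ = $28,627; SL = ⌊$61,640/3⌋ = $20,546 → take DB $28,627. Book value $47,713.
Year 3: DB = ⌊$47,713 × 150%/4⌋ = $17,892; SL = ⌊$33,013/2⌋ = $16,506 → take DB $17,892. Book value $29,821.
Year 4 (final): $29,821 − $14,700 = $15,121. Book value $14,700.

$45,803; $28,627; $17,892; $15,121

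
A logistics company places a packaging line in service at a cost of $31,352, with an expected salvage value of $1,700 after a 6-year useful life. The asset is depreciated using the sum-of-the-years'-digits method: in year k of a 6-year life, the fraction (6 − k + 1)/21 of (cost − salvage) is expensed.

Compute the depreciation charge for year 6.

$1,412

Depreciable base = $31,352 − $1,700 = $29,652.
Sum of the years' digits = 6+5+4+3+2+1 = 21.
Year 1: $29,652 × 6/21 = $8,472. Book value $22,880.
Year 2: $29,652 × 5/21 = $7,060. Book value $15,820.
Year 3: $29,652 × 4/21 = $5,648. Book value $10,172.
Year 4: $29,652 × 3/21 = $4,236. Book value $5,936.
Year 5: $29,652 × 2/21 = $2,824. Book value $3,112.
Year 6: $29,652 × 1/21 = $1,412. Book value $1,700.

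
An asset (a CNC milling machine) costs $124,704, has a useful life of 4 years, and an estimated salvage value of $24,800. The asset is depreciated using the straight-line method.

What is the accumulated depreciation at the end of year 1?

$24,976

Depreciable base = $124,704 − $24,800 = $99,904.
Annual expense = $99,904 / 4 = $24,976.
End of year 1: book value $99,728.
Accumulated through year 1 = $124,704 − $99,728 = $24,976.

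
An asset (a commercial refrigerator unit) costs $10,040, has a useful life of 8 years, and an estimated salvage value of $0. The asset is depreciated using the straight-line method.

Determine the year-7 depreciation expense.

Depreciable base = $10,040 − $0 = $10,040.
Annual expense = $10,040 / 8 = $1,255.

$1,255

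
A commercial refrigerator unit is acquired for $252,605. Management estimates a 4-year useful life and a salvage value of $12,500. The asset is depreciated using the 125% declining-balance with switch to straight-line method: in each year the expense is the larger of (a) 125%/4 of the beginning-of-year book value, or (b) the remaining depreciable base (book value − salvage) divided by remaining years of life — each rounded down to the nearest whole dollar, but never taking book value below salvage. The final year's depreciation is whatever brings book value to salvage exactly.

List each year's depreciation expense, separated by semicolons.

Depreciable base = $252,605 − $12,500 = $240,105.
Year 1: DB = ⌊$252,605 × 125%/4⌋ = $78,939; SL = ⌊$240,105/4⌋ = $60,026 → take DB $78,939. Book value $173,666.
Year 2: DB = ⌊$173,666 × 125%/4⌋ = $54,270; SL = ⌊$161,166/3⌋ = $53,722 → take DB $54,270. Book value $119,396.
Year 3: DB = ⌊$119,396 × 125%/4⌋ = $37,311; SL = ⌊$106,896/2⌋ = $53,448 → take SL $53,448. Book value $65,948.
Year 4 (final): $65,948 − $12,500 = $53,448. Book value $12,500.

$78,939; $54,270; $53,448; $53,448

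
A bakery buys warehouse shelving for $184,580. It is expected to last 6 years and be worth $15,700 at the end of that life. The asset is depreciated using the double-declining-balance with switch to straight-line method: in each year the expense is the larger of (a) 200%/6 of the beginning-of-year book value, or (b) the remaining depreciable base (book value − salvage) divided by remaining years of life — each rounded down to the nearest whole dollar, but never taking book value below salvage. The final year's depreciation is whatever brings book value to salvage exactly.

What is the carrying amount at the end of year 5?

Depreciable base = $184,580 − $15,700 = $168,880.
Year 1: DB = ⌊$184,580 × 200%/6⌋ = $61,526; SL = ⌊$168,880/6⌋ = $28,146 → take DB $61,526. Book value $123,054.
Year 2: DB = ⌊$123,054 × 200%/6⌋ = $41,018; SL = ⌊$107,354/5⌋ = $21,470 → take DB $41,018. Book value $82,036.
Year 3: DB = ⌊$82,036 × 200%/6⌋ = $27,345; SL = ⌊$66,336/4⌋ = $16,584 → take DB $27,345. Book value $54,691.
Year 4: DB = ⌊$54,691 × 200%/6⌋ = $18,230; SL = ⌊$38,991/3⌋ = $12,997 → take DB $18,230. Book value $36,461.
Year 5: DB = ⌊$36,461 × 200%/6⌋ = $12,153; SL = ⌊$20,761/2⌋ = $10,380 → take DB $12,153. Book value $24,308.

$24,308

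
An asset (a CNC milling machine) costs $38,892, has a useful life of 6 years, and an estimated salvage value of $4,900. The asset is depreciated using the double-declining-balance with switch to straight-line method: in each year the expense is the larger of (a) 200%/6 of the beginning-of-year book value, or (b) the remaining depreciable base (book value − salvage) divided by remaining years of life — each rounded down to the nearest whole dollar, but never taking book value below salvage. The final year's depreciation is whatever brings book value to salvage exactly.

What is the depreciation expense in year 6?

$222

Depreciable base = $38,892 − $4,900 = $33,992.
Year 1: DB = ⌊$38,892 × 200%/6⌋ = $12,964; SL = ⌊$33,992/6⌋ = $5,665 → take DB $12,964. Book value $25,928.
Year 2: DB = ⌊$25,928 × 200%/6⌋ = $8,642; SL = ⌊$21,028/5⌋ = $4,205 → take DB $8,642. Book value $17,286.
Year 3: DB = ⌊$17,286 × 200%/6⌋ = $5,762; SL = ⌊$12,386/4⌋ = $3,096 → take DB $5,762. Book value $11,524.
Year 4: DB = ⌊$11,524 × 200%/6⌋ = $3,841; SL = ⌊$6,624/3⌋ = $2,208 → take DB $3,841. Book value $7,683.
Year 5: DB = ⌊$7,683 × 200%/6⌋ = $2,561; SL = ⌊$2,783/2⌋ = $1,391 → take DB $2,561. Book value $5,122.
Year 6 (final): $5,122 − $4,900 = $222. Book value $4,900.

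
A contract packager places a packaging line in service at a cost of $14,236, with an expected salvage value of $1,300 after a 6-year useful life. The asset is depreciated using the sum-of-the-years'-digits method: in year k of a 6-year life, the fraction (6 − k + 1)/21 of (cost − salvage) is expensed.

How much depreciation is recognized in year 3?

$2,464

Depreciable base = $14,236 − $1,300 = $12,936.
Sum of the years' digits = 6+5+4+3+2+1 = 21.
Year 1: $12,936 × 6/21 = $3,696. Book value $10,540.
Year 2: $12,936 × 5/21 = $3,080. Book value $7,460.
Year 3: $12,936 × 4/21 = $2,464. Book value $4,996.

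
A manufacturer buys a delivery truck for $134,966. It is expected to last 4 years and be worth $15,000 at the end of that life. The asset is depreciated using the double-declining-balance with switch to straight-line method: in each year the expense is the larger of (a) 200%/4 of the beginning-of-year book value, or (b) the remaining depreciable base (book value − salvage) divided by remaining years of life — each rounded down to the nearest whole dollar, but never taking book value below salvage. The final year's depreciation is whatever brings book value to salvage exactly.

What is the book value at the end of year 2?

Depreciable base = $134,966 − $15,000 = $119,966.
Year 1: DB = ⌊$134,966 × 200%/4⌋ = $67,483; SL = ⌊$119,966/4⌋ = $29,991 → take DB $67,483. Book value $67,483.
Year 2: DB = ⌊$67,483 × 200%/4⌋ = $33,741; SL = ⌊$52,483/3⌋ = $17,494 → take DB $33,741. Book value $33,742.

$33,742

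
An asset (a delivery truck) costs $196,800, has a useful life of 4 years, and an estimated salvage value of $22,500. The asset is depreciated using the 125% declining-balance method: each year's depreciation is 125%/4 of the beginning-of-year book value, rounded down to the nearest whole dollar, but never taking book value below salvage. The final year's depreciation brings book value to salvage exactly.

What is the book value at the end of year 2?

$93,019

Depreciable base = $196,800 − $22,500 = $174,300.
Year 1: ⌊$196,800 × 125%/4⌋ = $61,500. Book value $135,300.
Year 2: ⌊$135,300 × 125%/4⌋ = $42,281. Book value $93,019.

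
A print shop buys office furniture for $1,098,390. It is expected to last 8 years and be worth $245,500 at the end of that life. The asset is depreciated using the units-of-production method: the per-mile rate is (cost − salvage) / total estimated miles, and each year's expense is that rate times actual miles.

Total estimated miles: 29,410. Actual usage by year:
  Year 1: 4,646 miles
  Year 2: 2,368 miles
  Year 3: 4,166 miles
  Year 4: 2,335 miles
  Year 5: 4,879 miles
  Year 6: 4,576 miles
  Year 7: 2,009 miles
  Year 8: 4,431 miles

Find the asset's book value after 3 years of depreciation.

$774,170

Depreciable base = $1,098,390 − $245,500 = $852,890.
Rate = $852,890 / 29,410 miles = $29 per mile.
Year 1: 4,646 × $29 = $134,734. Book value $963,656.
Year 2: 2,368 × $29 = $68,672. Book value $894,984.
Year 3: 4,166 × $29 = $120,814. Book value $774,170.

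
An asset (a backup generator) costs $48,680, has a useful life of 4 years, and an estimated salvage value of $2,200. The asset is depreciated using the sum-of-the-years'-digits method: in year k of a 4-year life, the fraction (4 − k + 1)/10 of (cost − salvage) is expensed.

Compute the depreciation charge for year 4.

$4,648

Depreciable base = $48,680 − $2,200 = $46,480.
Sum of the years' digits = 4+3+2+1 = 10.
Year 1: $46,480 × 4/10 = $18,592. Book value $30,088.
Year 2: $46,480 × 3/10 = $13,944. Book value $16,144.
Year 3: $46,480 × 2/10 = $9,296. Book value $6,848.
Year 4: $46,480 × 1/10 = $4,648. Book value $2,200.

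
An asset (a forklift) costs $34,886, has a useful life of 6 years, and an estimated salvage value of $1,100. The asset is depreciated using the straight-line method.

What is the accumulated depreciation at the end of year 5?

Depreciable base = $34,886 − $1,100 = $33,786.
Annual expense = $33,786 / 6 = $5,631.
End of year 1: book value $29,255.
End of year 2: book value $23,624.
End of year 3: book value $17,993.
End of year 4: book value $12,362.
End of year 5: book value $6,731.
Accumulated through year 5 = $34,886 − $6,731 = $28,155.

$28,155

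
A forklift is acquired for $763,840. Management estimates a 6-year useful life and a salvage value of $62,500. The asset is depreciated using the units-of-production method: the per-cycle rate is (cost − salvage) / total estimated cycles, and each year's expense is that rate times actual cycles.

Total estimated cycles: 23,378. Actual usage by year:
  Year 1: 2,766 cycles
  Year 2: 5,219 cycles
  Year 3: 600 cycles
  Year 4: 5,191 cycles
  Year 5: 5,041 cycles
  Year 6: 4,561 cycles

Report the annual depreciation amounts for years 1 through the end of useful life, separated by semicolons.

$82,980; $156,570; $18,000; $155,730; $151,230; $136,830

Depreciable base = $763,840 − $62,500 = $701,340.
Rate = $701,340 / 23,378 cycles = $30 per cycle.
Year 1: 2,766 × $30 = $82,980. Book value $680,860.
Year 2: 5,219 × $30 = $156,570. Book value $524,290.
Year 3: 600 × $30 = $18,000. Book value $506,290.
Year 4: 5,191 × $30 = $155,730. Book value $350,560.
Year 5: 5,041 × $30 = $151,230. Book value $199,330.
Year 6: 4,561 × $30 = $136,830. Book value $62,500.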